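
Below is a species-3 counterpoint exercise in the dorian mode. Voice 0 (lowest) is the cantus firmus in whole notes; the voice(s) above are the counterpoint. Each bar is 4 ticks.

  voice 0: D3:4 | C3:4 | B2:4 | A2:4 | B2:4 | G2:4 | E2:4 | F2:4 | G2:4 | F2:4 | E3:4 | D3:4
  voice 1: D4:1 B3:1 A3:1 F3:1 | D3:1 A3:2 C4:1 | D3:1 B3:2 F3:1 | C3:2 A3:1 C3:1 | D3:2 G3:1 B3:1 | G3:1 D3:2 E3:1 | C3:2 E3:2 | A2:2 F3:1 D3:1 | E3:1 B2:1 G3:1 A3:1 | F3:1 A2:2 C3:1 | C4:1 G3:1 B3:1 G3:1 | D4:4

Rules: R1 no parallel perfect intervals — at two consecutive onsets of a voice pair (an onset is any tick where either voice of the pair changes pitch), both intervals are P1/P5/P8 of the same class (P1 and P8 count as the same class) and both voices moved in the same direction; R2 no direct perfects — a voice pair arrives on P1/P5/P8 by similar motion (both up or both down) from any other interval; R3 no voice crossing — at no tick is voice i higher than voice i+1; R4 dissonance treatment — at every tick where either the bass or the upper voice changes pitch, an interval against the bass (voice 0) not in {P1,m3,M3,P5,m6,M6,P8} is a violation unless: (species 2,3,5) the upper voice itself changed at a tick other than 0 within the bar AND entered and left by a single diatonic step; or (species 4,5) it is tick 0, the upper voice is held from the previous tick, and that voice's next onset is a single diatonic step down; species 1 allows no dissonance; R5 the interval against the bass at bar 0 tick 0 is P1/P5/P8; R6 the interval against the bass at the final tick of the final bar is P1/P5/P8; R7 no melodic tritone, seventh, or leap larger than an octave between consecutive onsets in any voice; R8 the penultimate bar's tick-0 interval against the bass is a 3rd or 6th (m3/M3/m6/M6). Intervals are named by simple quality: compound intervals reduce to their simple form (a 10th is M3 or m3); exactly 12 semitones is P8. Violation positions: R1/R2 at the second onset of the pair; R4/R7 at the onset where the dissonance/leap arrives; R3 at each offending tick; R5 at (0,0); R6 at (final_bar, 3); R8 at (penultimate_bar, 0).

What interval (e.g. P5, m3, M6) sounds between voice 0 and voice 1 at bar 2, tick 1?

P8

voice 0=B2 voice 1=B3 -> P8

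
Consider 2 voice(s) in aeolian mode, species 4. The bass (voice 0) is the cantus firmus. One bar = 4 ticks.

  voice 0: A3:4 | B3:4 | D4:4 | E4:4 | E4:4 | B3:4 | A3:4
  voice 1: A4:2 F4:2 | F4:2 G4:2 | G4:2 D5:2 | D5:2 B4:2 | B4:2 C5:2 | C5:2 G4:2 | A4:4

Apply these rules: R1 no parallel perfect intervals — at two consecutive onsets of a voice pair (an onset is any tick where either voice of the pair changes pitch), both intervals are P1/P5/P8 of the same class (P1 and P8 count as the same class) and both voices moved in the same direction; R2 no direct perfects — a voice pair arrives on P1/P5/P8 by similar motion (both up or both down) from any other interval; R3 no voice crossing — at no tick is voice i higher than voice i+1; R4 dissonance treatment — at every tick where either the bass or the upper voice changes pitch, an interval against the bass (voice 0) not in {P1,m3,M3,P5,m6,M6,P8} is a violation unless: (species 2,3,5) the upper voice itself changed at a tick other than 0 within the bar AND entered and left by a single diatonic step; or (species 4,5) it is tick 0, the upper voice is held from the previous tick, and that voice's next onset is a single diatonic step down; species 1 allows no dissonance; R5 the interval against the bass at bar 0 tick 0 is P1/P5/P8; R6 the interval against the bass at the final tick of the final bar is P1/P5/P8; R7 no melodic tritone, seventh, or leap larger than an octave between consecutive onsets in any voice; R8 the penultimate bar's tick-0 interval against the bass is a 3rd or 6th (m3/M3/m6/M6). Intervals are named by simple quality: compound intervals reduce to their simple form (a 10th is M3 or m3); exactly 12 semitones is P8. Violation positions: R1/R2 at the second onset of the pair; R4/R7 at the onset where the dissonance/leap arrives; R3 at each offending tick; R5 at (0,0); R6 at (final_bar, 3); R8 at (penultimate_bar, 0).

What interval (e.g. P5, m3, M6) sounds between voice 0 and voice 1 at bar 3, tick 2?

voice 0=E4 voice 1=B4 -> P5

P5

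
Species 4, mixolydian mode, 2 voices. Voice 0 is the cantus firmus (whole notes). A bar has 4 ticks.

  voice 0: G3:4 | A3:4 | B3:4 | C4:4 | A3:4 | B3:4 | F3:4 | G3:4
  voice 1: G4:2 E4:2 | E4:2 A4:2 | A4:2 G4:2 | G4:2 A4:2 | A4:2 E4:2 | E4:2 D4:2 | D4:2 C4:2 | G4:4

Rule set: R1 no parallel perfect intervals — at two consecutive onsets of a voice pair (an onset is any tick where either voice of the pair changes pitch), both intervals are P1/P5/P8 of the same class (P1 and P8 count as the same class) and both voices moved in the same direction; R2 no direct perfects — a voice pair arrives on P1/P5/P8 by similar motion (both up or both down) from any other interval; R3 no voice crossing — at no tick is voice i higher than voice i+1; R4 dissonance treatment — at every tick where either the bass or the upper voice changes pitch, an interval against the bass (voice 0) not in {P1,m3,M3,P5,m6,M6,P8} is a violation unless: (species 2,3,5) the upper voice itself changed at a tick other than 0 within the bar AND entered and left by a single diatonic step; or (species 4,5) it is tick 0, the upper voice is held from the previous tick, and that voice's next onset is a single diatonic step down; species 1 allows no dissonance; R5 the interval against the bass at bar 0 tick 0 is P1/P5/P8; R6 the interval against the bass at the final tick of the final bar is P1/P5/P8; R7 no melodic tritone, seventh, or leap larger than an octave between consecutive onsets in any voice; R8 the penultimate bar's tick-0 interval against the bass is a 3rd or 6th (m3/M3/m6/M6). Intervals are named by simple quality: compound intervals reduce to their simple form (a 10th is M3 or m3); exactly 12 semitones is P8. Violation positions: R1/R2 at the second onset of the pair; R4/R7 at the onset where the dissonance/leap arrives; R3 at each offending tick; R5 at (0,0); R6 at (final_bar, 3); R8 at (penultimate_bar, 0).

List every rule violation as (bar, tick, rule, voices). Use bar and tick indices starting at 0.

(6, 0, R7, (0,))
(7, 0, R2, (0, 1))

bar 0: v0=G3 v1=G4 downbeat P8
bar 1: v0=A3 v1=E4 downbeat P5
bar 2: v0=B3 v1=A4 downbeat m7
bar 3: v0=C4 v1=G4 downbeat P5
bar 4: v0=A3 v1=A4 downbeat P8
bar 5: v0=B3 v1=E4 downbeat P4
bar 6: v0=F3 v1=D4 downbeat M6
bar 7: v0=G3 v1=G4 downbeat P8
  -> R7 @ bar 6 tick 0 v(0,): B3->F3 leap 6st
  -> R2 @ bar 7 tick 0 v(0, 1): F3/C4 P5 -> G3/G4 P8 similar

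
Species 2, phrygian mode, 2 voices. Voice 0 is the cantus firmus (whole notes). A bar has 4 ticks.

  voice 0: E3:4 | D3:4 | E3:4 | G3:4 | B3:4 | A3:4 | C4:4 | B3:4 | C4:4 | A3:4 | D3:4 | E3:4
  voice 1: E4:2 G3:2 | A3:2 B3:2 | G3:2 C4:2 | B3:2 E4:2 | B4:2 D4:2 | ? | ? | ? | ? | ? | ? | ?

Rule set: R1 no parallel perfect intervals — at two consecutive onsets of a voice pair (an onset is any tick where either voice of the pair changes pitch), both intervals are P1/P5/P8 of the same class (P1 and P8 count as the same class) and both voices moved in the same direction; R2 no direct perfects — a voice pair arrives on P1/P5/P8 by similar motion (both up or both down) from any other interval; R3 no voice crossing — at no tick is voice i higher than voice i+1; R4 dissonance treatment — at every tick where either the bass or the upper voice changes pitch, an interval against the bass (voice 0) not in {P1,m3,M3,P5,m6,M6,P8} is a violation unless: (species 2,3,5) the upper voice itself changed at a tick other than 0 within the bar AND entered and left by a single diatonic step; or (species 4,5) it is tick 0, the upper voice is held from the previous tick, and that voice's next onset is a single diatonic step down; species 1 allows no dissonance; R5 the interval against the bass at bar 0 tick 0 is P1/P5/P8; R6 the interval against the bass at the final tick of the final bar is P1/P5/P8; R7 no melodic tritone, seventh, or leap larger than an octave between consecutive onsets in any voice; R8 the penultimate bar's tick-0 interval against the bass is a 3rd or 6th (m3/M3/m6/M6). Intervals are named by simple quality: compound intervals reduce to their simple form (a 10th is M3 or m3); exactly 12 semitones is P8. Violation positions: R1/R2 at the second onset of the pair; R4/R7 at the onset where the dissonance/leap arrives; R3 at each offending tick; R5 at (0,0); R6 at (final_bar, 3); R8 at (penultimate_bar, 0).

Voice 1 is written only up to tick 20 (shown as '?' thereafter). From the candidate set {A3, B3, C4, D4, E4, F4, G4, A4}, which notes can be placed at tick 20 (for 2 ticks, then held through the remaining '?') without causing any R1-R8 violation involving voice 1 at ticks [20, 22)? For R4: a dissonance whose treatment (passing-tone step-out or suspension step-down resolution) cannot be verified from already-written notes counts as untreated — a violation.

A3: violates R2
B3: violates R4
C4: legal
D4: violates R4
E4: legal
F4: legal
G4: violates R4
A4: legal

{A4, C4, E4, F4}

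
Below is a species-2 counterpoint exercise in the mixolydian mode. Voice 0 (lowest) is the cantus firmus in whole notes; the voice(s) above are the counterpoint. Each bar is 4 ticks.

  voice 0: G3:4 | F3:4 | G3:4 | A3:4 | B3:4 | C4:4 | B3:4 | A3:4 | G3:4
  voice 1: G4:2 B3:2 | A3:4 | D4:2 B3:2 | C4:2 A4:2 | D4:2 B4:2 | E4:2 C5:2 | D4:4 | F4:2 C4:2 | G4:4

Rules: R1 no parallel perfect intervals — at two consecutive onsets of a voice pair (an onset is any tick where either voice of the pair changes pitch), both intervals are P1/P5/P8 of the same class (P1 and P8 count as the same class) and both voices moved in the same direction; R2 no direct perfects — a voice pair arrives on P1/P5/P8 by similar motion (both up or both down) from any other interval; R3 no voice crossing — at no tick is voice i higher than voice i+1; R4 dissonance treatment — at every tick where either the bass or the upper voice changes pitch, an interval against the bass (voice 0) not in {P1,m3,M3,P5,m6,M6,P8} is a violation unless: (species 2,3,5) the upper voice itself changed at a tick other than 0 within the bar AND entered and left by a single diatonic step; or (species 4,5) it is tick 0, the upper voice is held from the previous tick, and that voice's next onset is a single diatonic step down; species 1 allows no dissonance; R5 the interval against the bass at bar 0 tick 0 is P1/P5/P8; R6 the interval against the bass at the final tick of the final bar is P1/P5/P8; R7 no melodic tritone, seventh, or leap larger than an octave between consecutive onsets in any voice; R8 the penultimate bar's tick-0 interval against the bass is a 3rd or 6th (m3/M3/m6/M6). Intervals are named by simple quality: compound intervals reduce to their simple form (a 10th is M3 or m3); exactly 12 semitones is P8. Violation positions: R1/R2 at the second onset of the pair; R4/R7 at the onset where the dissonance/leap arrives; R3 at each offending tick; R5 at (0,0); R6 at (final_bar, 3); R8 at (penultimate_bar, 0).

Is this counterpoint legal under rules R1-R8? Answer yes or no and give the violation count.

bar 0: v0=G3 v1=G4 (P8)
bar 1: v0=F3 v1=A3 (M3)
bar 2: v0=G3 v1=D4 (P5)
bar 3: v0=A3 v1=C4 (m3)
bar 4: v0=B3 v1=D4 (m3)
bar 5: v0=C4 v1=E4 (M3)
bar 6: v0=B3 v1=D4 (m3)
bar 7: v0=A3 v1=F4 (m6)
bar 8: v0=G3 v1=G4 (P8)
  R2 @ bar2.0: F3/A3 M3 -> G3/D4 P5 similar
  R7 @ bar6.0: C5->D4 leap 10st

No (2 violations)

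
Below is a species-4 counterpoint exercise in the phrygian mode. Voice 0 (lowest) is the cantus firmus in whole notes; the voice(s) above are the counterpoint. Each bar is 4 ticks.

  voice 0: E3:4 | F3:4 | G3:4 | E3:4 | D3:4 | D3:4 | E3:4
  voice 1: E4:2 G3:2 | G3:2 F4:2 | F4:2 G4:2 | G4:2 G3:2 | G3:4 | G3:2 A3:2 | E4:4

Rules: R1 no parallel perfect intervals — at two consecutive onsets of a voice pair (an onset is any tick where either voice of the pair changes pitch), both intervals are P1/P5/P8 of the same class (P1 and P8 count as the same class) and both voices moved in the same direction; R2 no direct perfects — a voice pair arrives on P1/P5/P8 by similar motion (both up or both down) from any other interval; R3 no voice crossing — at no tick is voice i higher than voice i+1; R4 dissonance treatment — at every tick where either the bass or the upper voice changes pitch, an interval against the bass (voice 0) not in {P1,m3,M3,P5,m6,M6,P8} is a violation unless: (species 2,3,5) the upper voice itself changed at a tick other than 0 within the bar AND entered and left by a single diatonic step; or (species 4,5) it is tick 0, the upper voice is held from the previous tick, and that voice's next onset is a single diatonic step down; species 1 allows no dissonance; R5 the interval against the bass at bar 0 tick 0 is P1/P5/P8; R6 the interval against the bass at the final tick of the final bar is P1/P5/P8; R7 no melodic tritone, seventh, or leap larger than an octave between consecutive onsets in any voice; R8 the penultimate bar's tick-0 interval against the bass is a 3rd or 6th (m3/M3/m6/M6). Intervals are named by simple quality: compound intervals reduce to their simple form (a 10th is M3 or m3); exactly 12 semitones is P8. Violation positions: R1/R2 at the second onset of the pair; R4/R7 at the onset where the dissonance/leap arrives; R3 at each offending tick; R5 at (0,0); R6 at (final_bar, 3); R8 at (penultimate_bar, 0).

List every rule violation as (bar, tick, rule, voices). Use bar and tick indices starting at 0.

(1, 0, R4, (0, 1))
(1, 2, R7, (1,))
(2, 0, R4, (0, 1))
(4, 0, R4, (0, 1))
(5, 0, R8, (0, 1))
(6, 0, R2, (0, 1))

bar 0: v0=E3 v1=E4 downbeat P8
bar 1: v0=F3 v1=G3 downbeat M2
bar 2: v0=G3 v1=F4 downbeat m7
bar 3: v0=E3 v1=G4 downbeat m3
bar 4: v0=D3 v1=G3 downbeat P4
bar 5: v0=D3 v1=G3 downbeat P4
bar 6: v0=E3 v1=E4 downbeat P8
  -> R4 @ bar 1 tick 0 v(0, 1): F3/G3 M2 untreated
  -> R7 @ bar 1 tick 2 v(1,): G3->F4 leap 10st
  -> R4 @ bar 2 tick 0 v(0, 1): G3/F4 m7 untreated
  -> R4 @ bar 4 tick 0 v(0, 1): D3/G3 P4 untreated
  -> R8 @ bar 5 tick 0 v(0, 1): penult P4 not 3rd/6th
  -> R2 @ bar 6 tick 0 v(0, 1): D3/A3 P5 -> E3/E4 P8 similar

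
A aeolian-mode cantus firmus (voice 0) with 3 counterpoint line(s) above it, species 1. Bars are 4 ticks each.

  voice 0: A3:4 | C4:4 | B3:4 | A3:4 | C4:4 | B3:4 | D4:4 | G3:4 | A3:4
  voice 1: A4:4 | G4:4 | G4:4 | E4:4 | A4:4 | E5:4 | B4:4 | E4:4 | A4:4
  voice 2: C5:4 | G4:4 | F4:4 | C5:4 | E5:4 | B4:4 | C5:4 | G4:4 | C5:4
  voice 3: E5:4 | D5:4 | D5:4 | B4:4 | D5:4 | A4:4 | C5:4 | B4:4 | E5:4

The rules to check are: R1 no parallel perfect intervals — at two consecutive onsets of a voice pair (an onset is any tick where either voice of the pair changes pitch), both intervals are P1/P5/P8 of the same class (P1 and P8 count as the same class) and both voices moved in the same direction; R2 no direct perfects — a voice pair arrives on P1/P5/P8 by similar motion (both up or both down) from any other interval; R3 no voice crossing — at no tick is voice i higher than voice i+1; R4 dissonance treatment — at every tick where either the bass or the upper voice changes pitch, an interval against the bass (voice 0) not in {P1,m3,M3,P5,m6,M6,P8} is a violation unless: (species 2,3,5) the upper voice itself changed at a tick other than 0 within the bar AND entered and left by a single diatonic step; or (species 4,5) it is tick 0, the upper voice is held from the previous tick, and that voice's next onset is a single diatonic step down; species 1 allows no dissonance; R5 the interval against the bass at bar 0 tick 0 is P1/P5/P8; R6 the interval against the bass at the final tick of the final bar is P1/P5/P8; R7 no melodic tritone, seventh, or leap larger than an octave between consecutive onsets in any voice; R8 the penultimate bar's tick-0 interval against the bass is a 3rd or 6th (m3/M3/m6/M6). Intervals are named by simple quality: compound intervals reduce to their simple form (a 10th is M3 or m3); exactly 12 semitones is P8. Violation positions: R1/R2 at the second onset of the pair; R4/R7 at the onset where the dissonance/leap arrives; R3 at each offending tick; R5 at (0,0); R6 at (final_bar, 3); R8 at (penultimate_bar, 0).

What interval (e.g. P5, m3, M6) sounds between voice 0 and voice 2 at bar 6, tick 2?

voice 0=D4 voice 2=C5 -> m7

m7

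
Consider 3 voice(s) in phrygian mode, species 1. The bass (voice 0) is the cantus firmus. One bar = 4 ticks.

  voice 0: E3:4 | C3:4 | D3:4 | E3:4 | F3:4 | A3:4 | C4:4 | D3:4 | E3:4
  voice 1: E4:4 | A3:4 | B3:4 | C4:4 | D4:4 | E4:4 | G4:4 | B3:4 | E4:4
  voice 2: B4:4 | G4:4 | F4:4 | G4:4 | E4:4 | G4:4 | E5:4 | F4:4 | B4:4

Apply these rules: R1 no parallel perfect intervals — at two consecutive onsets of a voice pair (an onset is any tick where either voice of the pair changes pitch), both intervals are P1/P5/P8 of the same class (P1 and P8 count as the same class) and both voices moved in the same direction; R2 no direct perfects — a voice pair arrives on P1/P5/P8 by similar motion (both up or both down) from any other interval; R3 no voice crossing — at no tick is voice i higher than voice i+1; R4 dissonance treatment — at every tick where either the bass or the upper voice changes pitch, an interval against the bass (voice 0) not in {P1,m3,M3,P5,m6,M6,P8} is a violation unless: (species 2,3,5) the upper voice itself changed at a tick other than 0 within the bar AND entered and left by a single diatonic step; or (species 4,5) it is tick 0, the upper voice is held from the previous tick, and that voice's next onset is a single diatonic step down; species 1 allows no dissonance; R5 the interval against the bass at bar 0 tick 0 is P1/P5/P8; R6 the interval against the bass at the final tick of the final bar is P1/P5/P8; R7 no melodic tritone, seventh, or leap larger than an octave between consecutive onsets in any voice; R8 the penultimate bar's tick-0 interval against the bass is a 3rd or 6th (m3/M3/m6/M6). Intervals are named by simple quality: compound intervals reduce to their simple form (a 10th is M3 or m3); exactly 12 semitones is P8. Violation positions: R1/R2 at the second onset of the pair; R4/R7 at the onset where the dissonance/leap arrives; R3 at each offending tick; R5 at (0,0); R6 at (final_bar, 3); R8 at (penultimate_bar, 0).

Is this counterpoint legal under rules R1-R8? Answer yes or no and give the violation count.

No (12 violations)

bar 0: v0=E3 v1=E4 v2=B4 (P5)
bar 1: v0=C3 v1=A3 v2=G4 (P5)
bar 2: v0=D3 v1=B3 v2=F4 (m3)
bar 3: v0=E3 v1=C4 v2=G4 (m3)
bar 4: v0=F3 v1=D4 v2=E4 (M7)
bar 5: v0=A3 v1=E4 v2=G4 (m7)
bar 6: v0=C4 v1=G4 v2=E5 (M3)
bar 7: v0=D3 v1=B3 v2=F4 (m3)
bar 8: v0=E3 v1=E4 v2=B4 (P5)
  R1 @ bar1.0: E3/B4 P5 -> C3/G4 P5 similar
  R2 @ bar3.0: B3/F4 TT -> C4/G4 P5 similar
  R4 @ bar4.0: F3/E4 M7 untreated
  R2 @ bar5.0: F3/D4 M6 -> A3/E4 P5 similar
  R4 @ bar5.0: A3/G4 m7 untreated
  R1 @ bar6.0: A3/E4 P5 -> C4/G4 P5 similar
  R7 @ bar7.0: C4->D3 leap 10st
  R7 @ bar7.0: E5->F4 leap 11st
  R2 @ bar8.0: D3/B3 M6 -> E3/E4 P8 similar
  R2 @ bar8.0: D3/F4 m3 -> E3/B4 P5 similar
  R2 @ bar8.0: B3/F4 TT -> E4/B4 P5 similar
  R7 @ bar8.0: F4->B4 leap 6st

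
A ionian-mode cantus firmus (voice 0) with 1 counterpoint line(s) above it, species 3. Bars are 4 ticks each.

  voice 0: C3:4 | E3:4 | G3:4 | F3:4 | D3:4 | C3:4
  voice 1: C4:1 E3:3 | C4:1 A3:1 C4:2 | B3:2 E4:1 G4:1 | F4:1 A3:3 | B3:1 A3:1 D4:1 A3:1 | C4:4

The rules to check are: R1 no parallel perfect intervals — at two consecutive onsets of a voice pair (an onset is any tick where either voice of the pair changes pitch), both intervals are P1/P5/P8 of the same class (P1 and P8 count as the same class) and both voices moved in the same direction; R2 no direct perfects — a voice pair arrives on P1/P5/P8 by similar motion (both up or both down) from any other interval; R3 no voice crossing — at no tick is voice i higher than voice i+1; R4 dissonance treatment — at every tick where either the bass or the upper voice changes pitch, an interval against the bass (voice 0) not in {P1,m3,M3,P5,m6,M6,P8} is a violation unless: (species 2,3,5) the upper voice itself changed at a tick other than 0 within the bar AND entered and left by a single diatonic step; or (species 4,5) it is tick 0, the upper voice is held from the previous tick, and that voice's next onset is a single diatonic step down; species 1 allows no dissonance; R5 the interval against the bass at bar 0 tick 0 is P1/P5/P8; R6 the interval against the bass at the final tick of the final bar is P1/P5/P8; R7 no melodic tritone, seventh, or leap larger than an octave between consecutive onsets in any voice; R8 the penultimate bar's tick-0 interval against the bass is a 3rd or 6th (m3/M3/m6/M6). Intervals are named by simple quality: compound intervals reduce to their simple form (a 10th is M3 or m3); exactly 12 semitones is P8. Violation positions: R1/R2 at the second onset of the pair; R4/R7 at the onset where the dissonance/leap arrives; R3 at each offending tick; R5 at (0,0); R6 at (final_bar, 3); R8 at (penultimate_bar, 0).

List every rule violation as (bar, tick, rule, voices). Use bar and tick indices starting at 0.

(1, 1, R4, (0, 1))
(3, 0, R1, (0, 1))

bar 0: v0=C3 v1=C4 downbeat P8
bar 1: v0=E3 v1=C4 downbeat m6
bar 2: v0=G3 v1=B3 downbeat M3
bar 3: v0=F3 v1=F4 downbeat P8
bar 4: v0=D3 v1=B3 downbeat M6
bar 5: v0=C3 v1=C4 downbeat P8
  -> R4 @ bar 1 tick 1 v(0, 1): E3/A3 P4 untreated
  -> R1 @ bar 3 tick 0 v(0, 1): G3/G4 P8 -> F3/F4 P8 similar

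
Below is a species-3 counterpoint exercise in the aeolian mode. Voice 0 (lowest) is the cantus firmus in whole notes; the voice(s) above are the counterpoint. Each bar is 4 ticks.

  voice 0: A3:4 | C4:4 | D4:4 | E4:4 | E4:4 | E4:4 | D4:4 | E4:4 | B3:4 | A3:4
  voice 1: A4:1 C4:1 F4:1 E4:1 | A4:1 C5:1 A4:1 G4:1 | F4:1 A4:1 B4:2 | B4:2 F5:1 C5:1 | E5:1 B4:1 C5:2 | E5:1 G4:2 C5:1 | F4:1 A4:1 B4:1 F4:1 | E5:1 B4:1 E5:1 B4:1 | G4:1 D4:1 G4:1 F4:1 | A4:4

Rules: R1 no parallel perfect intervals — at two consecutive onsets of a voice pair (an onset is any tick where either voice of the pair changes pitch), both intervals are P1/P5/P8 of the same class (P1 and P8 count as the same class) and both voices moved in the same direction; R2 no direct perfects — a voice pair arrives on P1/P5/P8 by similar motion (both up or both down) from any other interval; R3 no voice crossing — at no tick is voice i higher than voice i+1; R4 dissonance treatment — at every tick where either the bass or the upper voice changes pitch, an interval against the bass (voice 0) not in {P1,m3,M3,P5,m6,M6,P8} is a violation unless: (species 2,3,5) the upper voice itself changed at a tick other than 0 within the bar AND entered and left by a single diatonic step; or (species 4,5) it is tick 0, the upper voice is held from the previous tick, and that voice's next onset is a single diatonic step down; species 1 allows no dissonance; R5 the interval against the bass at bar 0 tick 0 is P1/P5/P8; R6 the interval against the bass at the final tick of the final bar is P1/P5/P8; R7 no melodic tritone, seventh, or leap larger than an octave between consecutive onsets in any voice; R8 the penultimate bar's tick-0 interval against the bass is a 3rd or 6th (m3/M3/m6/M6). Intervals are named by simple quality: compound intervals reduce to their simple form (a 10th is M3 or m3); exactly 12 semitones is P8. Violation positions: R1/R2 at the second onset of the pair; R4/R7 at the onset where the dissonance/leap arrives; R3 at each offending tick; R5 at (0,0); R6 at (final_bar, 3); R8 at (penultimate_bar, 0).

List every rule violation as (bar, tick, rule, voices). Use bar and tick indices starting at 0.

(3, 2, R4, (0, 1))
(3, 2, R7, (1,))
(6, 3, R7, (1,))
(7, 0, R2, (0, 1))
(7, 0, R7, (1,))
(8, 3, R4, (0, 1))

bar 0: v0=A3 v1=A4 downbeat P8
bar 1: v0=C4 v1=A4 downbeat M6
bar 2: v0=D4 v1=F4 downbeat m3
bar 3: v0=E4 v1=B4 downbeat P5
bar 4: v0=E4 v1=E5 downbeat P8
bar 5: v0=E4 v1=E5 downbeat P8
bar 6: v0=D4 v1=F4 downbeat m3
bar 7: v0=E4 v1=E5 downbeat P8
bar 8: v0=B3 v1=G4 downbeat m6
bar 9: v0=A3 v1=A4 downbeat P8
  -> R4 @ bar 3 tick 2 v(0, 1): E4/F5 m2 untreated
  -> R7 @ bar 3 tick 2 v(1,): B4->F5 leap 6st
  -> R7 @ bar 6 tick 3 v(1,): B4->F4 leap 6st
  -> R2 @ bar 7 tick 0 v(0, 1): D4/F4 m3 -> E4/E5 P8 similar
  -> R7 @ bar 7 tick 0 v(1,): F4->E5 leap 11st
  -> R4 @ bar 8 tick 3 v(0, 1): B3/F4 TT untreated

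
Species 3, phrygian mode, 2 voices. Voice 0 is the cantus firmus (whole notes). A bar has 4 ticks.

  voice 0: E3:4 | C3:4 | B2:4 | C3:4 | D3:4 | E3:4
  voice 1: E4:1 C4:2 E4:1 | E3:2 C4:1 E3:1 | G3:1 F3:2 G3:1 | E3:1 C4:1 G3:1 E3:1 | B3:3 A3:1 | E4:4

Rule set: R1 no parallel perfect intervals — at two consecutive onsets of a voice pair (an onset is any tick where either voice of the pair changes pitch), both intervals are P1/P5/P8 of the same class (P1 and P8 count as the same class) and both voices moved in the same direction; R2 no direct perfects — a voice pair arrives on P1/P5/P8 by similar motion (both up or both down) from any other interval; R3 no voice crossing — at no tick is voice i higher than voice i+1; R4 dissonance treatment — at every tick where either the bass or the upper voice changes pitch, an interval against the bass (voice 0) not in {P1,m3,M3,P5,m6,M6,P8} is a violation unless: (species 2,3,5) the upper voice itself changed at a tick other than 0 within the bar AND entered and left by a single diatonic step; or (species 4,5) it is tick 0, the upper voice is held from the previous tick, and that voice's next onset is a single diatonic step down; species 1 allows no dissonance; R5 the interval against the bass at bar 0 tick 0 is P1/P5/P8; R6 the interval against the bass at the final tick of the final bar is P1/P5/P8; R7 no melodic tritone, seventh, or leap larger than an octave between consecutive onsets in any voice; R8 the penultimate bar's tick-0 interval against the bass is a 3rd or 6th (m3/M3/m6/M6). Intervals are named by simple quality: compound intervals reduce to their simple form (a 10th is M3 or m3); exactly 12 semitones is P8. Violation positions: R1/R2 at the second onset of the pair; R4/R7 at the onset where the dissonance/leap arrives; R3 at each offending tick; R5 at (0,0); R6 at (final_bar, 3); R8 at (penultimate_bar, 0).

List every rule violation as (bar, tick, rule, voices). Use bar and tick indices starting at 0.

bar 0: v0=E3 v1=E4 downbeat P8
bar 1: v0=C3 v1=E3 downbeat M3
bar 2: v0=B2 v1=G3 downbeat m6
bar 3: v0=C3 v1=E3 downbeat M3
bar 4: v0=D3 v1=B3 downbeat M6
bar 5: v0=E3 v1=E4 downbeat P8
  -> R2 @ bar 5 tick 0 v(0, 1): D3/A3 P5 -> E3/E4 P8 similar

(5, 0, R2, (0, 1))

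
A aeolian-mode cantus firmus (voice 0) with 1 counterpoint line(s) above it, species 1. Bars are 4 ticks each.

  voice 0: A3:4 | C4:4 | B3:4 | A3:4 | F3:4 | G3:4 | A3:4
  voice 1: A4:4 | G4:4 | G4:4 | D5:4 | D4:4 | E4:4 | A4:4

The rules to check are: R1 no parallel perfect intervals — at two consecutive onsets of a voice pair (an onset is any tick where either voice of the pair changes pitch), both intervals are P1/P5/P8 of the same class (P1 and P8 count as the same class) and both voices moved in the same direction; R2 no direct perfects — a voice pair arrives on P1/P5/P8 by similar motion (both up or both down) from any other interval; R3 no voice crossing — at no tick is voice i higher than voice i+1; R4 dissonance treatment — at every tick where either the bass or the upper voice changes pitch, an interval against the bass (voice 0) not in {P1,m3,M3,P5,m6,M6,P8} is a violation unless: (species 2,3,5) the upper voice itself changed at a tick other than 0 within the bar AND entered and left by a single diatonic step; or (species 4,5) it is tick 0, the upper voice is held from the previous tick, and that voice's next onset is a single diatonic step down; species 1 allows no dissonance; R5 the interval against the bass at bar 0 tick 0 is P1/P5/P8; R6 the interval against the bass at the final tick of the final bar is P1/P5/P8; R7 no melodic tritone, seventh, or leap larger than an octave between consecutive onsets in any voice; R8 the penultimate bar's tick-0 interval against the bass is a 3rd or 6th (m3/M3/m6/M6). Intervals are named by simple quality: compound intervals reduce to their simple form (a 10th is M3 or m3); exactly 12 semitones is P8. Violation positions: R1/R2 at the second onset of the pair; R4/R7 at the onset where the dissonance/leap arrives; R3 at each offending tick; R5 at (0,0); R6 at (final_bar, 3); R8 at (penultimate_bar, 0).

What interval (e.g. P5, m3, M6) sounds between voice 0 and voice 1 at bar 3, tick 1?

voice 0=A3 voice 1=D5 -> P4

P4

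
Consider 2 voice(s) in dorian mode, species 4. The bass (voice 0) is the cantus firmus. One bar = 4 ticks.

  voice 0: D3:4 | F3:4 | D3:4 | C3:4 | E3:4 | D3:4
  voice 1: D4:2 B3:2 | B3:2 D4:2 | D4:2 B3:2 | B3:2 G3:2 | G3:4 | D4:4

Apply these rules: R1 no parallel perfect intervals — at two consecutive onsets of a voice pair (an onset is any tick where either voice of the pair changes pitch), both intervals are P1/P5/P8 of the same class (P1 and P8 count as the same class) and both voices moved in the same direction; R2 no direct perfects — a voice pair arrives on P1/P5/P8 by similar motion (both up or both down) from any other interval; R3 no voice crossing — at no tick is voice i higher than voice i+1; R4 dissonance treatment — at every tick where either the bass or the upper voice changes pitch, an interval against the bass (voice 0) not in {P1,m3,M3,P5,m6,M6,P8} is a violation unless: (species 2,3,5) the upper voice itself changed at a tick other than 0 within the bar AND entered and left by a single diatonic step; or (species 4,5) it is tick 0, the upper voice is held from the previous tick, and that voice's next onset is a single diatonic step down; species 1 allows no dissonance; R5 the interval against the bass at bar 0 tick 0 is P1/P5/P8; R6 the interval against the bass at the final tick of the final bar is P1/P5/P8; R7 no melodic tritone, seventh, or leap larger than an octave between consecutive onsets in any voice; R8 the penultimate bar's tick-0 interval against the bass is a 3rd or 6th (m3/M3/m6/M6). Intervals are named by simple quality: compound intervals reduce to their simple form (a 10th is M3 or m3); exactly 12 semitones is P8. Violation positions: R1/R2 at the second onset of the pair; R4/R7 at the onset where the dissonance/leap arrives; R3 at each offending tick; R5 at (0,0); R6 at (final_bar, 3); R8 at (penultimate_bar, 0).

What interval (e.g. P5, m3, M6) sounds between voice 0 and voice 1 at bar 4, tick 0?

m3

voice 0=E3 voice 1=G3 -> m3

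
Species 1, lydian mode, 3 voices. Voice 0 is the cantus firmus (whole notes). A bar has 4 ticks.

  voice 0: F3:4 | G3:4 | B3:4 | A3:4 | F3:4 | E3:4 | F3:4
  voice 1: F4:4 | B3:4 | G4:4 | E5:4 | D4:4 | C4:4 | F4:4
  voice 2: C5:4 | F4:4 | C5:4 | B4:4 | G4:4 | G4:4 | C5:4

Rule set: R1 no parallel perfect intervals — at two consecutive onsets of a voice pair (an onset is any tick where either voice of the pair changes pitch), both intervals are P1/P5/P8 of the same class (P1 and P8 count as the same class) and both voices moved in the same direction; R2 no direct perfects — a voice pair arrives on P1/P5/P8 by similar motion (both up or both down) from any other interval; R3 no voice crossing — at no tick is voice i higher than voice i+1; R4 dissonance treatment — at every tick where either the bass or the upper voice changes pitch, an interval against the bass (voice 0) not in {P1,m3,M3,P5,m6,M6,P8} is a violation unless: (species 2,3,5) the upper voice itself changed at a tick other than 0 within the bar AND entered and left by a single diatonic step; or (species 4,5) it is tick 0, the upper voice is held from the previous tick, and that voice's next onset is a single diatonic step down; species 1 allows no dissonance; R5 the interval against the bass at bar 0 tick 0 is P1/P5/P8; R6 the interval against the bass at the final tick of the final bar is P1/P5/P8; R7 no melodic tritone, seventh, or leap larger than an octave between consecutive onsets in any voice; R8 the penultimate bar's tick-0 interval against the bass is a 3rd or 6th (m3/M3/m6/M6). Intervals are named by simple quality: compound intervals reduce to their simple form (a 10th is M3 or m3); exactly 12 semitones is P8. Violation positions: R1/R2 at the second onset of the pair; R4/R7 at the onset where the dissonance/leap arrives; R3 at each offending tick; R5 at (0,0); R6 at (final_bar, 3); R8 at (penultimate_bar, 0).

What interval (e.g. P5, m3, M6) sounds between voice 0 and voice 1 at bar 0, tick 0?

P8

voice 0=F3 voice 1=F4 -> P8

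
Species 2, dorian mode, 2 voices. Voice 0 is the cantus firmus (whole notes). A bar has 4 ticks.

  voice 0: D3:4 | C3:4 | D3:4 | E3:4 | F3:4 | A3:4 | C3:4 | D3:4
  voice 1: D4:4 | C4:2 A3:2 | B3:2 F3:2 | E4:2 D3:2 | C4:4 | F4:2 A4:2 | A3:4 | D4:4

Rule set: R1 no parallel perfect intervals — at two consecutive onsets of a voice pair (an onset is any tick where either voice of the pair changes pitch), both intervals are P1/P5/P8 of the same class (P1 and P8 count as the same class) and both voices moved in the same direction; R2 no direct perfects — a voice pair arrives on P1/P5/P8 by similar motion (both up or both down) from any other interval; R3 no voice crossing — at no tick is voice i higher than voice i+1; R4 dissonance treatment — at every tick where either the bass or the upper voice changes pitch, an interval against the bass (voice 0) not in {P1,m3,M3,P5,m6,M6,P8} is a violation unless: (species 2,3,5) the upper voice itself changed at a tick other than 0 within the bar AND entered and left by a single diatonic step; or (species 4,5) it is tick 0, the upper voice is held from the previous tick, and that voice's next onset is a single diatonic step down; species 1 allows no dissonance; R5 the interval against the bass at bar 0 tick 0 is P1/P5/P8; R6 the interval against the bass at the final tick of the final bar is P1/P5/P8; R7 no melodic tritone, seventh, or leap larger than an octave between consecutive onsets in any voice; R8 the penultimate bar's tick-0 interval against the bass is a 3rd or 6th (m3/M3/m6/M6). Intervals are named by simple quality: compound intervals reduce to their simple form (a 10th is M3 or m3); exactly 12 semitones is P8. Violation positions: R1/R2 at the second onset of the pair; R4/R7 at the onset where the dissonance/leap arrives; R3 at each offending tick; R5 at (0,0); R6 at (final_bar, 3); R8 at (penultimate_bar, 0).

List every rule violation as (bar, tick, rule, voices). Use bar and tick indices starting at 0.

(1, 0, R1, (0, 1))
(2, 2, R7, (1,))
(3, 0, R2, (0, 1))
(3, 0, R7, (1,))
(3, 2, R3, (0, 1))
(3, 2, R4, (0, 1))
(3, 2, R7, (1,))
(3, 3, R3, (0, 1))
(4, 0, R2, (0, 1))
(4, 0, R7, (1,))
(7, 0, R2, (0, 1))

bar 0: v0=D3 v1=D4 downbeat P8
bar 1: v0=C3 v1=C4 downbeat P8
bar 2: v0=D3 v1=B3 downbeat M6
bar 3: v0=E3 v1=E4 downbeat P8
bar 4: v0=F3 v1=C4 downbeat P5
bar 5: v0=A3 v1=F4 downbeat m6
bar 6: v0=C3 v1=A3 downbeat M6
bar 7: v0=D3 v1=D4 downbeat P8
  -> R1 @ bar 1 tick 0 v(0, 1): D3/D4 P8 -> C3/C4 P8 similar
  -> R7 @ bar 2 tick 2 v(1,): B3->F3 leap 6st
  -> R2 @ bar 3 tick 0 v(0, 1): D3/F3 m3 -> E3/E4 P8 similar
  -> R7 @ bar 3 tick 0 v(1,): F3->E4 leap 11st
  -> R3 @ bar 3 tick 2 v(0, 1): E3 above D3
  -> R4 @ bar 3 tick 2 v(0, 1): E3/D3 M2 untreated
  -> R7 @ bar 3 tick 2 v(1,): E4->D3 leap 14st
  -> R3 @ bar 3 tick 3 v(0, 1): E3 above D3
  -> R2 @ bar 4 tick 0 v(0, 1): E3/D3 M2 -> F3/C4 P5 similar
  -> R7 @ bar 4 tick 0 v(1,): D3->C4 leap 10st
  -> R2 @ bar 7 tick 0 v(0, 1): C3/A3 M6 -> D3/D4 P8 similar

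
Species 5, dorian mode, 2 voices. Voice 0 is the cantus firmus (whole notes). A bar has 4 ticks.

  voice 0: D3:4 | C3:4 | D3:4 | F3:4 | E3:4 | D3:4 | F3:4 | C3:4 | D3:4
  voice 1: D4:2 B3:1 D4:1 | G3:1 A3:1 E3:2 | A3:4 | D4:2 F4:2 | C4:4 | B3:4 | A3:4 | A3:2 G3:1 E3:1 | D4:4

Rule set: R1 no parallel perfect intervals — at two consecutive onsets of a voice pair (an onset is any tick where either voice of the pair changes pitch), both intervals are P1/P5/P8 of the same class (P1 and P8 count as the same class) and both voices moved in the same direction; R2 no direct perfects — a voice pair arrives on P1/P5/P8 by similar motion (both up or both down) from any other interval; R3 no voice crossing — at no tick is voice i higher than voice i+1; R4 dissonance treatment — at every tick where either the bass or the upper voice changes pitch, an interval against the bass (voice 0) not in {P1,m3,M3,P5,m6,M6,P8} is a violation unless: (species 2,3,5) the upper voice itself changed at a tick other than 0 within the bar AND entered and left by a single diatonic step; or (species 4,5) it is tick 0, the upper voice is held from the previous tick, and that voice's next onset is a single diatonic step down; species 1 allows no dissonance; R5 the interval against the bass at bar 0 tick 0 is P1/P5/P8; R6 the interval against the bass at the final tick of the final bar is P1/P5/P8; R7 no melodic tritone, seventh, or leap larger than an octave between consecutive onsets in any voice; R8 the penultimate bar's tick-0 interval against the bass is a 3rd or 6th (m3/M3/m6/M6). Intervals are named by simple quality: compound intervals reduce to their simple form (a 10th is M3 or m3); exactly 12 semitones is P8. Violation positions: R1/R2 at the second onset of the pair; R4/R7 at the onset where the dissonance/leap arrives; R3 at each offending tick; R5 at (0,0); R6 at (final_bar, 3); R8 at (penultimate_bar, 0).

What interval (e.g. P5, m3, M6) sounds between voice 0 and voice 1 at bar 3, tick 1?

voice 0=F3 voice 1=D4 -> M6

M6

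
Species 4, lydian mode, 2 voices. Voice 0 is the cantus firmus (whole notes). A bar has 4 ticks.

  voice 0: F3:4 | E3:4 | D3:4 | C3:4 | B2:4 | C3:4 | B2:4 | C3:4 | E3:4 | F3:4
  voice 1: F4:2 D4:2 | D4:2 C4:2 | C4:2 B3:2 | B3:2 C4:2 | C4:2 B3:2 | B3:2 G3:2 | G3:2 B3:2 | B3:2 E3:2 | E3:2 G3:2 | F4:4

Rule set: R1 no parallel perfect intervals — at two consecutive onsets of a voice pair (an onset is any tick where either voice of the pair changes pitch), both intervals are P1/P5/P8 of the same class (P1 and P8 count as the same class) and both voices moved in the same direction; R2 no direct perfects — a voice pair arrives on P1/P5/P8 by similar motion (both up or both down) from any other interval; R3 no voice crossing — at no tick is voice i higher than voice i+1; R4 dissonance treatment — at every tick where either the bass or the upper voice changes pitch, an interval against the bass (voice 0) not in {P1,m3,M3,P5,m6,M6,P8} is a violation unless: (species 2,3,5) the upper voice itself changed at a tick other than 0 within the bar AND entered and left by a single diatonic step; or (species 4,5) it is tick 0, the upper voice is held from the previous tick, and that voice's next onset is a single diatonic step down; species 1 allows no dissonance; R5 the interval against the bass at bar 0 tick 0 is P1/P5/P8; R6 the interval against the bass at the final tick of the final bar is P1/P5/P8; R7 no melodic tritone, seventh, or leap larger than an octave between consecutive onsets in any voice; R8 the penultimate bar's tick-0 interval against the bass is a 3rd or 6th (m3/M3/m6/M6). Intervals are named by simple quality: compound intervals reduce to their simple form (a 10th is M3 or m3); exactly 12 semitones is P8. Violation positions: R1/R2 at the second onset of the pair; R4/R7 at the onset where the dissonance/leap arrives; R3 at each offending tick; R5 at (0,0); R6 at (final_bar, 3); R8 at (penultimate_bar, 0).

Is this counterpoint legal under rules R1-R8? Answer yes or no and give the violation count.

bar 0: v0=F3 v1=F4 (P8)
bar 1: v0=E3 v1=D4 (m7)
bar 2: v0=D3 v1=C4 (m7)
bar 3: v0=C3 v1=B3 (M7)
bar 4: v0=B2 v1=C4 (m2)
bar 5: v0=C3 v1=B3 (M7)
bar 6: v0=B2 v1=G3 (m6)
bar 7: v0=C3 v1=B3 (M7)
bar 8: v0=E3 v1=E3 (P1)
bar 9: v0=F3 v1=F4 (P8)
  R4 @ bar3.0: C3/B3 M7 untreated
  R4 @ bar5.0: C3/B3 M7 untreated
  R4 @ bar7.0: C3/B3 M7 untreated
  R8 @ bar8.0: penult P1 not 3rd/6th
  R2 @ bar9.0: E3/G3 m3 -> F3/F4 P8 similar
  R7 @ bar9.0: G3->F4 leap 10st

No (6 violations)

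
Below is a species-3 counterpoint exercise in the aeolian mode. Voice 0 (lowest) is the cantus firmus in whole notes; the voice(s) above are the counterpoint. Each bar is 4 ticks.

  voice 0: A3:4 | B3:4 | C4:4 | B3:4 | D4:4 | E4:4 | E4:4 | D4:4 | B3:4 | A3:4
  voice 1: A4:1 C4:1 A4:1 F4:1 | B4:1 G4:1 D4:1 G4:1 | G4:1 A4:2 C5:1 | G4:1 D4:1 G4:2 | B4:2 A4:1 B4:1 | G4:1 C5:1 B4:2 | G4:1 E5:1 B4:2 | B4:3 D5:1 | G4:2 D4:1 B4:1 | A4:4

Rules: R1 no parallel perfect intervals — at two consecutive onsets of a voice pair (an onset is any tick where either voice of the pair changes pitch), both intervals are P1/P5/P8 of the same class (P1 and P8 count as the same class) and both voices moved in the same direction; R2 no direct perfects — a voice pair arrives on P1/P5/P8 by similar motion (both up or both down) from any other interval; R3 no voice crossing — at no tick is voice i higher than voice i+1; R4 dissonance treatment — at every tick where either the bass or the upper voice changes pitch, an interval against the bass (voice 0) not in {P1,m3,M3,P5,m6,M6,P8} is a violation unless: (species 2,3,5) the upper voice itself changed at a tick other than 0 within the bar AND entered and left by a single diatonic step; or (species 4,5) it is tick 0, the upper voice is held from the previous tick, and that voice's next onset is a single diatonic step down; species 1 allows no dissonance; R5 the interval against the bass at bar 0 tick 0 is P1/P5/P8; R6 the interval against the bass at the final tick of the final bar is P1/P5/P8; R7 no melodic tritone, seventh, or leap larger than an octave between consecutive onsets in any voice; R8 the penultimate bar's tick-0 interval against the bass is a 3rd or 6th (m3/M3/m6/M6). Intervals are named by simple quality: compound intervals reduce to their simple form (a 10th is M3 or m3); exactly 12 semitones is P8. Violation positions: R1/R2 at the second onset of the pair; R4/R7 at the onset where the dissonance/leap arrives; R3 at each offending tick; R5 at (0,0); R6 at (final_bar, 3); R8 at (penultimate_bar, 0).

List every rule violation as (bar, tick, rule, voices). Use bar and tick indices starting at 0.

(1, 0, R2, (0, 1))
(1, 0, R7, (1,))
(9, 0, R1, (0, 1))

bar 0: v0=A3 v1=A4 downbeat P8
bar 1: v0=B3 v1=B4 downbeat P8
bar 2: v0=C4 v1=G4 downbeat P5
bar 3: v0=B3 v1=G4 downbeat m6
bar 4: v0=D4 v1=B4 downbeat M6
bar 5: v0=E4 v1=G4 downbeat m3
bar 6: v0=E4 v1=G4 downbeat m3
bar 7: v0=D4 v1=B4 downbeat M6
bar 8: v0=B3 v1=G4 downbeat m6
bar 9: v0=A3 v1=A4 downbeat P8
  -> R2 @ bar 1 tick 0 v(0, 1): A3/F4 m6 -> B3/B4 P8 similar
  -> R7 @ bar 1 tick 0 v(1,): F4->B4 leap 6st
  -> R1 @ bar 9 tick 0 v(0, 1): B3/B4 P8 -> A3/A4 P8 similar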